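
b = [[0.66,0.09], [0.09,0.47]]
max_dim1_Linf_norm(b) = 0.66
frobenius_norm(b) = 0.82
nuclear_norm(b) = 1.13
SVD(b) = [[-0.93, -0.37],  [-0.37, 0.93]] @ diag([0.6958625232830241, 0.434137476716976]) @ [[-0.93,-0.37], [-0.37,0.93]]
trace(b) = 1.13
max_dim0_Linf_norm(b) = 0.66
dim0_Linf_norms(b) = [0.66, 0.47]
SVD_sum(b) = [[0.6,0.24], [0.24,0.1]] + [[0.06, -0.15], [-0.15, 0.37]]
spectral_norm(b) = 0.70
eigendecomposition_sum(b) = [[0.60, 0.24], [0.24, 0.1]] + [[0.06, -0.15], [-0.15, 0.37]]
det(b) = 0.30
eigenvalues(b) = [0.7, 0.43]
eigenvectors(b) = [[0.93, -0.37], [0.37, 0.93]]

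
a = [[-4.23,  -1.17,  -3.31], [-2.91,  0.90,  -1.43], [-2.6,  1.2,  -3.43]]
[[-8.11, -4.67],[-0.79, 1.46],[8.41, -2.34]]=a @ [[3.34, -0.95], [4.50, 1.74], [-3.41, 2.01]]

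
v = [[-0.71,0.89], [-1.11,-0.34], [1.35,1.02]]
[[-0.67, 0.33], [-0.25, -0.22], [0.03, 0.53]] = v @ [[0.37,0.07], [-0.46,0.43]]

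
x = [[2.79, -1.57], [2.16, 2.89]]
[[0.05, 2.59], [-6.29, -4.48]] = x @ [[-0.85,0.04], [-1.54,-1.58]]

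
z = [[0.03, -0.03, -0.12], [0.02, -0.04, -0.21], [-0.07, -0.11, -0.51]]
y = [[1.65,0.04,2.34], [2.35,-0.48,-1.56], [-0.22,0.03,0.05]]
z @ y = [[0.01, 0.01, 0.11],[-0.01, 0.01, 0.10],[-0.26, 0.03, -0.02]]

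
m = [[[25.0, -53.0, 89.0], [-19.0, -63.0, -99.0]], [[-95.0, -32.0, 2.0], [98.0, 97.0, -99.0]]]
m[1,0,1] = -32.0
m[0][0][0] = 25.0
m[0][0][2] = 89.0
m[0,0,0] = 25.0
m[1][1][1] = 97.0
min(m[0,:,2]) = -99.0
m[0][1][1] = -63.0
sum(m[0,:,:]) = -120.0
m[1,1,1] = 97.0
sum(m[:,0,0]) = -70.0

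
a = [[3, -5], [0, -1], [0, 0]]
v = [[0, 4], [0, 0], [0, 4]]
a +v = [[3, -1], [0, -1], [0, 4]]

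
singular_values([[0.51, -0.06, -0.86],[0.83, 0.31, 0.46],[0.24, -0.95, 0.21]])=[1.0, 1.0, 1.0]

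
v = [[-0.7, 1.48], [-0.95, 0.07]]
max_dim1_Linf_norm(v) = 1.48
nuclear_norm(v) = 2.51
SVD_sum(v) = [[-0.93, 1.32], [-0.35, 0.49]] + [[0.23, 0.16], [-0.6, -0.42]]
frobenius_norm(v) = 1.89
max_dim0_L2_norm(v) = 1.48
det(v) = 1.36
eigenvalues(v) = [(-0.31+1.12j), (-0.31-1.12j)]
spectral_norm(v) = 1.72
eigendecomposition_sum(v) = [[-0.35+0.51j, 0.74+0.21j], [-0.48-0.13j, 0.04+0.61j]] + [[-0.35-0.51j, (0.74-0.21j)], [(-0.48+0.13j), 0.04-0.61j]]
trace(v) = -0.63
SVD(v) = [[-0.94, -0.35], [-0.35, 0.94]] @ diag([1.7225556611103938, 0.78778296146625]) @ [[0.57, -0.82],[-0.82, -0.57]]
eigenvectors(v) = [[0.78+0.00j, (0.78-0j)],[0.20+0.59j, 0.20-0.59j]]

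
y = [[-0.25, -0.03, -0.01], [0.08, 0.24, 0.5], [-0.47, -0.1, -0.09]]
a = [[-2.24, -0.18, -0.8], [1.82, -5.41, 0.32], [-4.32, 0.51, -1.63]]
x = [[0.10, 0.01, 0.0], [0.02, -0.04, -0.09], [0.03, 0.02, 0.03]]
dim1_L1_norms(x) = [0.11, 0.15, 0.08]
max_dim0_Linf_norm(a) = 5.41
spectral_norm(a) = 6.46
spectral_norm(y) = 0.65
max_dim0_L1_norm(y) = 0.8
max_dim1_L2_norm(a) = 5.72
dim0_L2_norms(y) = [0.54, 0.26, 0.51]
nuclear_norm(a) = 10.79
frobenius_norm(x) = 0.15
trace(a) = -9.28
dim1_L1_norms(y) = [0.29, 0.82, 0.66]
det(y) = -0.00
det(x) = 0.00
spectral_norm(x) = 0.11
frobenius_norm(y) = 0.79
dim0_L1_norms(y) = [0.8, 0.37, 0.6]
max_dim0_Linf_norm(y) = 0.5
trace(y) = -0.10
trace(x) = 0.09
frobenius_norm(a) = 7.74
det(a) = -1.72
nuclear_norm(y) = 1.10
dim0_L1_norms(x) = [0.15, 0.07, 0.12]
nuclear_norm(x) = 0.21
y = a @ x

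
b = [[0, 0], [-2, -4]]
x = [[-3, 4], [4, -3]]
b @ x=[[0, 0], [-10, 4]]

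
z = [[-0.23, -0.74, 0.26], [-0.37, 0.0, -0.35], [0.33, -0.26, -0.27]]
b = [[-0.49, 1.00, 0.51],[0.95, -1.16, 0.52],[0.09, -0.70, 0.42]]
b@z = [[-0.09, 0.23, -0.62],[0.38, -0.84, 0.51],[0.38, -0.18, 0.15]]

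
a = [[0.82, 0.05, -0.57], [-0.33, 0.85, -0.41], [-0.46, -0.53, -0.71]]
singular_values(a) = [1.0, 1.0, 0.99]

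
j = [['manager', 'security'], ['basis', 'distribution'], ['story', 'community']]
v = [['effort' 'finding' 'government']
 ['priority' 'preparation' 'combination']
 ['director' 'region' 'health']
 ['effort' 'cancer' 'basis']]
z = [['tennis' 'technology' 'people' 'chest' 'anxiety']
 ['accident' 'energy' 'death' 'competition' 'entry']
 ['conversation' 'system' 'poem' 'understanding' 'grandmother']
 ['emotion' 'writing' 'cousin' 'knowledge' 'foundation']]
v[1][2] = 'combination'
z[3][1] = 'writing'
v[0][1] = 'finding'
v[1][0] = 'priority'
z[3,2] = 'cousin'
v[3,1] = 'cancer'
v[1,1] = 'preparation'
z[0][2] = 'people'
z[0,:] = ['tennis', 'technology', 'people', 'chest', 'anxiety']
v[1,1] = 'preparation'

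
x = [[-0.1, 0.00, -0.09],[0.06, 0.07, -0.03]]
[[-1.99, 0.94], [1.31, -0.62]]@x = [[0.26,  0.07,  0.15], [-0.17,  -0.04,  -0.1]]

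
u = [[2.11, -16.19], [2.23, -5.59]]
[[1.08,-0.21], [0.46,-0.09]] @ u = [[1.81, -16.31],[0.77, -6.94]]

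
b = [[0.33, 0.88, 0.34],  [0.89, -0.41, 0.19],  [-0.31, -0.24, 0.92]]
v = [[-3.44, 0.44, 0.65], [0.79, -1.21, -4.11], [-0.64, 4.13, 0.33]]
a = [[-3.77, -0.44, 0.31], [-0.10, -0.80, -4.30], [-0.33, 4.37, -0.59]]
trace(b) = 0.84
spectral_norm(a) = 4.51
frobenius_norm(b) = 1.73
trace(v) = -4.32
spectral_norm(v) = 5.33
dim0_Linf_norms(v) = [3.44, 4.13, 4.11]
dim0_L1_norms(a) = [4.2, 5.61, 5.2]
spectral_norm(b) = 1.00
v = b + a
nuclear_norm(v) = 11.73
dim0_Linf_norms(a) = [3.77, 4.37, 4.3]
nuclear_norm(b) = 3.00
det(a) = -73.44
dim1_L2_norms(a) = [3.81, 4.37, 4.42]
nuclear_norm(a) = 12.60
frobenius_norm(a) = 7.29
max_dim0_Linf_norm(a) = 4.37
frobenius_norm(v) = 7.00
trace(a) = -5.16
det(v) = -54.36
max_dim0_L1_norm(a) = 5.61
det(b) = -1.00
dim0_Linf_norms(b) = [0.89, 0.88, 0.92]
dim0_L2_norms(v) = [3.59, 4.33, 4.17]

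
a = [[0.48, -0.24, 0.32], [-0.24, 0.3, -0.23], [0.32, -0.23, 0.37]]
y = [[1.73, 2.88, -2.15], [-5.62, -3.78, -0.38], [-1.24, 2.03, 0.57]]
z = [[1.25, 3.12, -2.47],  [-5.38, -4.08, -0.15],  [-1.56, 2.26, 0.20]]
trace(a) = 1.15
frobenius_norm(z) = 8.40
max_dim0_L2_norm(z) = 5.74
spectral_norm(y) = 7.48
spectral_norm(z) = 7.44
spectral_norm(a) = 0.93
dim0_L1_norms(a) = [1.04, 0.77, 0.92]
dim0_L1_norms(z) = [8.19, 9.46, 2.82]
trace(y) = -1.48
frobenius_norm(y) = 8.24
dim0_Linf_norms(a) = [0.48, 0.3, 0.37]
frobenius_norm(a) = 0.94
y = a + z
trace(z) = -2.63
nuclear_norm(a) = 1.15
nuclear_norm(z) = 12.77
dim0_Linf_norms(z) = [5.38, 4.08, 2.47]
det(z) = 49.24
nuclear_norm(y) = 12.32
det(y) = 42.80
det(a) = 0.01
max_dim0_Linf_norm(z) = 5.38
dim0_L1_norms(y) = [8.59, 8.69, 3.1]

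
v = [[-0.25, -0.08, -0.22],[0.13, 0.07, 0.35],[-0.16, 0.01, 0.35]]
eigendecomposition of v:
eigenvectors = [[0.31, 0.8, -0.21], [-0.61, -0.56, 0.97], [-0.73, 0.22, -0.12]]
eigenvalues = [0.43, -0.25, -0.0]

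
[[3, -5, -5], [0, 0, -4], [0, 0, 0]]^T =[[3, 0, 0], [-5, 0, 0], [-5, -4, 0]]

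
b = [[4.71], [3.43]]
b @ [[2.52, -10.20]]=[[11.87, -48.04], [8.64, -34.99]]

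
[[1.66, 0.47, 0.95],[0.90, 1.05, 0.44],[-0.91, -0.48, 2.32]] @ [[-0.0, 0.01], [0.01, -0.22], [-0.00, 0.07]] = [[0.0, -0.02], [0.01, -0.19], [-0.00, 0.26]]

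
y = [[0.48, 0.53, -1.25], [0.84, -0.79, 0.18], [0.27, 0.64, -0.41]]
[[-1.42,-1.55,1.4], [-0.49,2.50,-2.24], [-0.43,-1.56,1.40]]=y@[[-0.59, 0.62, -0.55],[0.22, -2.4, 2.15],[1.0, 0.46, -0.42]]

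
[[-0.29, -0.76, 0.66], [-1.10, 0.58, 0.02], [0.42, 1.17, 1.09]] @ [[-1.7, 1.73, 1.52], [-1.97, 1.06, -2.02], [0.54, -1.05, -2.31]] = [[2.35, -2.00, -0.43],[0.74, -1.31, -2.89],[-2.43, 0.82, -4.24]]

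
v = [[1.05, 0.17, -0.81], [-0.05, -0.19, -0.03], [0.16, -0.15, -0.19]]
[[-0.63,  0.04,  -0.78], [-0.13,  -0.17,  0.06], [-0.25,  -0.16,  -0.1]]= v@[[-0.11, -0.26, -0.70], [0.61, 0.99, -0.11], [0.76, -0.18, 0.03]]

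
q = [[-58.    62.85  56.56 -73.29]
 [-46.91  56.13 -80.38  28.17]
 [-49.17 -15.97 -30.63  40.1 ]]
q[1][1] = 56.13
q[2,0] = -49.17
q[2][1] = -15.97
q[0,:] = [-58.0, 62.85, 56.56, -73.29]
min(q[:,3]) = -73.29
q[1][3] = 28.17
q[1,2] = -80.38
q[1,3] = 28.17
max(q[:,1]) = 62.85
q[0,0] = -58.0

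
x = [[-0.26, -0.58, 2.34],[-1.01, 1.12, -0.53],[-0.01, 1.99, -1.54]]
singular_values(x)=[3.47, 1.5, 0.69]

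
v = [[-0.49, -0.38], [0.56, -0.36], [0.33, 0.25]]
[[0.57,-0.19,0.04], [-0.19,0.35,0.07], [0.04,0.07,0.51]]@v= [[-0.37, -0.14],  [0.31, -0.04],  [0.19, 0.09]]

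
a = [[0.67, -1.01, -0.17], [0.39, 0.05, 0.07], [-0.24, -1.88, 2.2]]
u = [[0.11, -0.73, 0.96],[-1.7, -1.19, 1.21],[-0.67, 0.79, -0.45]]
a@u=[[1.9, 0.58, -0.50],[-0.09, -0.29, 0.40],[1.7, 4.15, -3.5]]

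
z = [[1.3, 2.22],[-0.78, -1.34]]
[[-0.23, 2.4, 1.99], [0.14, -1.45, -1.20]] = z@[[-0.06, 0.0, 0.18], [-0.07, 1.08, 0.79]]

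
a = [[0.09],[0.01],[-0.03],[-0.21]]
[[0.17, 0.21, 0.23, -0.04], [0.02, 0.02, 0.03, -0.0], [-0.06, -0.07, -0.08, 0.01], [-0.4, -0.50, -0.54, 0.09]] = a@[[1.91, 2.38, 2.59, -0.42]]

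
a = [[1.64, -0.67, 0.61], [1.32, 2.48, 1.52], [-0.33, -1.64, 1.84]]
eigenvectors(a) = [[-0.81+0.00j, (0.08+0.34j), (0.08-0.34j)], [(0.28+0j), 0.71+0.00j, (0.71-0j)], [(0.52+0j), -0.18+0.59j, -0.18-0.59j]]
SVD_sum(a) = [[0.18, 0.32, 0.11], [1.46, 2.62, 0.91], [-0.46, -0.83, -0.29]] + [[0.43, -0.62, 1.11], [0.17, -0.24, 0.44], [0.70, -1.01, 1.8]] + [[1.04, -0.37, -0.61], [-0.3, 0.11, 0.18], [-0.56, 0.2, 0.33]]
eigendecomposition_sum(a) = [[(1.01-0j),-0.27-0.00j,(-0.58-0j)],  [(-0.35+0j),0.09+0.00j,0.20+0.00j],  [-0.65+0.00j,(0.17+0j),0.37+0.00j]] + [[(0.31+0.34j), -0.20+0.65j, 0.59+0.19j], [0.83-0.45j, (1.19+0.72j), 0.66-1.09j], [(0.16+0.81j), -0.91+0.81j, (0.73+0.83j)]] + [[0.31-0.34j,(-0.2-0.65j),(0.59-0.19j)],[0.83+0.45j,1.19-0.72j,0.66+1.09j],[(0.16-0.81j),(-0.91-0.81j),0.73-0.83j]]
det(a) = 12.71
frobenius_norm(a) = 4.46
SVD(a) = [[-0.11, 0.51, -0.85], [-0.95, 0.20, 0.25], [0.3, 0.83, 0.46]] @ diag([3.304229616028434, 2.6084465746223215, 1.4751179993145167]) @ [[-0.47, -0.84, -0.29], [0.32, -0.46, 0.83], [-0.83, 0.29, 0.48]]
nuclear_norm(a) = 7.39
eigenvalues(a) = [(1.48+0j), (2.24+1.89j), (2.24-1.89j)]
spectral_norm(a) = 3.30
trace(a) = 5.96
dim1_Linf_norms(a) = [1.64, 2.48, 1.84]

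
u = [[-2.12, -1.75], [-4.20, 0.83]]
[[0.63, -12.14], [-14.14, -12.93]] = u@[[2.66,  3.59], [-3.58,  2.59]]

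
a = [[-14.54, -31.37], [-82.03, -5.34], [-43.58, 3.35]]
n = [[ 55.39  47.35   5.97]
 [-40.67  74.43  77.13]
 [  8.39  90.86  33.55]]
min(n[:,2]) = 5.97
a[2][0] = -43.58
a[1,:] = [-82.03, -5.34]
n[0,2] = 5.97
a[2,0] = -43.58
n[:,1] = [47.35, 74.43, 90.86]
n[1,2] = 77.13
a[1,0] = -82.03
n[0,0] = 55.39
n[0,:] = [55.39, 47.35, 5.97]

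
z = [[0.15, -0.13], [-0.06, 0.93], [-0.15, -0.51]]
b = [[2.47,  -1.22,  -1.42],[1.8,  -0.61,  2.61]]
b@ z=[[0.66, -0.73], [-0.08, -2.13]]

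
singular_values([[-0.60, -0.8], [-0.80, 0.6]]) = [1.0, 1.0]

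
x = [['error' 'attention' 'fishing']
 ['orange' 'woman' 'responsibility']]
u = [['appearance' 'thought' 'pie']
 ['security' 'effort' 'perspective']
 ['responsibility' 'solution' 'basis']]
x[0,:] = ['error', 'attention', 'fishing']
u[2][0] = 'responsibility'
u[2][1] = 'solution'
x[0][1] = 'attention'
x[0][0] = 'error'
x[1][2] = 'responsibility'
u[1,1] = 'effort'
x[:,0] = ['error', 'orange']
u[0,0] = 'appearance'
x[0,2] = 'fishing'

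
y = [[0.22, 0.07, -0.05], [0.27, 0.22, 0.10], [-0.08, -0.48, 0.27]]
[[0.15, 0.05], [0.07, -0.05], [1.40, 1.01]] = y @ [[1.79, 1.01], [-2.47, -1.82], [1.34, 0.81]]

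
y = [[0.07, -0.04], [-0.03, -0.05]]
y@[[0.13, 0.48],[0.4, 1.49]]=[[-0.01, -0.03], [-0.02, -0.09]]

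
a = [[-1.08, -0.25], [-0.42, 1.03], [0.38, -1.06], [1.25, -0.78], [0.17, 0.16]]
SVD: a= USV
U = [[-0.29,  0.76], [-0.48,  -0.38], [0.47,  0.42], [0.68,  -0.24], [0.01,  -0.19]]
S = [2.12, 1.21]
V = [[0.73, -0.68], [-0.68, -0.73]]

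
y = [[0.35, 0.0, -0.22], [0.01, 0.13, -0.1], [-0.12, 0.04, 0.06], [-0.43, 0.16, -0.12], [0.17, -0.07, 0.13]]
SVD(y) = [[-0.56, 0.7, 0.16], [0.04, 0.43, -0.82], [0.21, -0.15, -0.37], [0.75, 0.39, 0.11], [-0.30, -0.38, -0.38]] @ diag([0.6104983812386179, 0.3354582273994125, 0.08865384467168526]) @ [[-0.97,0.25,0.0], [0.10,0.42,-0.90], [-0.23,-0.87,-0.43]]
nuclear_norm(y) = 1.03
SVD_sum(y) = [[0.33, -0.09, -0.00], [-0.02, 0.01, 0.0], [-0.12, 0.03, 0.0], [-0.44, 0.11, 0.0], [0.18, -0.05, -0.0]] + [[0.02, 0.10, -0.21], [0.02, 0.06, -0.13], [-0.01, -0.02, 0.05], [0.01, 0.05, -0.12], [-0.01, -0.05, 0.12]] + [[-0.00, -0.01, -0.01], [0.02, 0.06, 0.03], [0.01, 0.03, 0.01], [-0.0, -0.01, -0.00], [0.01, 0.03, 0.01]]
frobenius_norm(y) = 0.70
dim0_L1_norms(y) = [1.08, 0.4, 0.63]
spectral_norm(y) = 0.61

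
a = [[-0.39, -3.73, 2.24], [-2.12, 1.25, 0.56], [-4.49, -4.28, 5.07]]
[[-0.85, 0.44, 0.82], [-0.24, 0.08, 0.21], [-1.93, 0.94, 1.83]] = a@ [[0.12, -0.05, -0.11], [0.10, -0.06, -0.1], [-0.19, 0.09, 0.18]]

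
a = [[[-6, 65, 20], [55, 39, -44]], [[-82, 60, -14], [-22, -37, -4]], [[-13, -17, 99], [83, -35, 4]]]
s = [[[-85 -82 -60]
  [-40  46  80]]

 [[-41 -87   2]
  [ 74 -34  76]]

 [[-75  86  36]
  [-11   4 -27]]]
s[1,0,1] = -87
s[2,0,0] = -75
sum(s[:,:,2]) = 107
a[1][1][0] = -22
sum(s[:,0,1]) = -83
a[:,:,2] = [[20, -44], [-14, -4], [99, 4]]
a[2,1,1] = -35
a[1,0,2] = -14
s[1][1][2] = 76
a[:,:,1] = [[65, 39], [60, -37], [-17, -35]]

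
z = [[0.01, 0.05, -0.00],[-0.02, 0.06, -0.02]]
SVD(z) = [[-0.59, -0.81],[-0.81, 0.59]] @ diag([0.08025639061140583, 0.023641314811774988]) @ [[0.13, -0.97, 0.20], [-0.84, -0.21, -0.5]]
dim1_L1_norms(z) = [0.06, 0.1]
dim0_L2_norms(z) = [0.02, 0.08, 0.02]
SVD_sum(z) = [[-0.01, 0.05, -0.01], [-0.01, 0.06, -0.01]] + [[0.02,0.0,0.01], [-0.01,-0.0,-0.01]]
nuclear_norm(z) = 0.10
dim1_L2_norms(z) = [0.05, 0.07]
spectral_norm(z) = 0.08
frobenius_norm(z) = 0.08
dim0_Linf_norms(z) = [0.02, 0.06, 0.02]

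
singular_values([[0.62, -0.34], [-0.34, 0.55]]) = [0.93, 0.24]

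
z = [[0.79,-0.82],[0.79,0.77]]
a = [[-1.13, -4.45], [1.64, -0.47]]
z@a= [[-2.24,  -3.13], [0.37,  -3.88]]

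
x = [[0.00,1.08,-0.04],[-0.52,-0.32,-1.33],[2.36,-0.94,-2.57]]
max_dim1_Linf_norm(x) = 2.57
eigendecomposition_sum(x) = [[-0.20-0.00j,(0.18-0j),(0.32-0j)], [(0.67+0j),(-0.58+0j),(-1.06+0j)], [(1.58+0j),-1.37+0.00j,(-2.49+0j)]] + [[0.10+0.56j, 0.45-0.04j, -0.18+0.09j], [-0.60+0.22j, 0.13+0.49j, (-0.13-0.18j)], [0.39+0.23j, 0.21-0.29j, (-0.04+0.16j)]] + [[(0.1-0.56j),(0.45+0.04j),-0.18-0.09j], [(-0.6-0.22j),(0.13-0.49j),(-0.13+0.18j)], [0.39-0.23j,0.21+0.29j,(-0.04-0.16j)]]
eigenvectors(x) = [[(0.12+0j), (-0.11+0.58j), (-0.11-0.58j)], [-0.39+0.00j, (-0.66+0j), -0.66-0.00j], [(-0.91+0j), 0.29+0.37j, 0.29-0.37j]]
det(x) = -4.88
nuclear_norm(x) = 6.01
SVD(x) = [[0.08,0.17,-0.98],[-0.21,-0.96,-0.19],[-0.97,0.22,-0.04]] @ diag([3.697659087369214, 1.2712038752364583, 1.0388252890547462]) @ [[-0.59, 0.29, 0.75], [0.81, 0.22, 0.55], [0.01, -0.93, 0.36]]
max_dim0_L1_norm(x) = 3.94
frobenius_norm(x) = 4.05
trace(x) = -2.89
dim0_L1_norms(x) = [2.88, 2.34, 3.94]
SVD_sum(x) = [[-0.17,0.08,0.21], [0.46,-0.23,-0.59], [2.13,-1.04,-2.71]] + [[0.18, 0.05, 0.12], [-0.98, -0.27, -0.67], [0.23, 0.06, 0.16]] + [[-0.01, 0.95, -0.37],  [-0.0, 0.18, -0.07],  [-0.0, 0.04, -0.01]]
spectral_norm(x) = 3.70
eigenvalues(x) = [(-3.28+0j), (0.19+1.21j), (0.19-1.21j)]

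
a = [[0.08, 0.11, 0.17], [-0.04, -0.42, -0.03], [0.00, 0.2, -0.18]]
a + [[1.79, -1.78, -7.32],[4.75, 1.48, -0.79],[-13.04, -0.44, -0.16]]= [[1.87,-1.67,-7.15], [4.71,1.06,-0.82], [-13.04,-0.24,-0.34]]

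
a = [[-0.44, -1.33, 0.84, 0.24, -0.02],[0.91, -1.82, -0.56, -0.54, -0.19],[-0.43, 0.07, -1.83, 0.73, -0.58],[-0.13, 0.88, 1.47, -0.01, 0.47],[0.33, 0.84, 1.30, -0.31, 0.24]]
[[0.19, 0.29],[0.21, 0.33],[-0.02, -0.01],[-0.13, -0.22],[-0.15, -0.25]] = a @ [[-0.15, -0.24], [-0.14, -0.22], [-0.03, -0.06], [-0.15, -0.24], [0.04, 0.06]]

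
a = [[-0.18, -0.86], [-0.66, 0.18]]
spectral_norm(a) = 0.88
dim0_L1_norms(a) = [0.84, 1.04]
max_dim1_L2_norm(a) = 0.88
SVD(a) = [[-0.99,  0.12], [0.12,  0.99]] @ diag([0.8810249675906655, 0.6810249675906654]) @ [[0.12, 0.99], [-0.99, 0.12]]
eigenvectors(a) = [[-0.82, 0.67], [-0.57, -0.74]]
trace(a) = 0.00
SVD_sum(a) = [[-0.1,-0.87], [0.01,0.1]] + [[-0.08,0.01],[-0.67,0.08]]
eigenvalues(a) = [-0.77, 0.77]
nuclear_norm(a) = 1.56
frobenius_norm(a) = 1.11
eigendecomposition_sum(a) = [[-0.48, -0.43],[-0.33, -0.30]] + [[0.30,-0.43], [-0.33,0.48]]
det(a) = -0.60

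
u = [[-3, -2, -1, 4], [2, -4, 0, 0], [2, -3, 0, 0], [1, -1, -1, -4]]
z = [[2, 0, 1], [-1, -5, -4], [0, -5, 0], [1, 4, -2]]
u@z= [[0, 31, -3], [8, 20, 18], [7, 15, 14], [-1, -6, 13]]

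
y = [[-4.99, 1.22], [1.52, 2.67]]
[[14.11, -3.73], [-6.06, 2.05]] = y @ [[-2.97, 0.82], [-0.58, 0.30]]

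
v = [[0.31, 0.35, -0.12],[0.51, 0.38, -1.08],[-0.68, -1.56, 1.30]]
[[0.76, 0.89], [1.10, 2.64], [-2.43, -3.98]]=v @[[1.37, 1.56], [0.93, 0.64], [-0.04, -1.48]]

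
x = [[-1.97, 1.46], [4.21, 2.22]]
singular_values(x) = [4.91, 2.14]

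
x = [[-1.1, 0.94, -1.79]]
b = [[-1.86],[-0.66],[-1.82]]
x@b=[[4.68]]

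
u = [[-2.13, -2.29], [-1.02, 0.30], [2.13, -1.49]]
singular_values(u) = [3.28, 2.63]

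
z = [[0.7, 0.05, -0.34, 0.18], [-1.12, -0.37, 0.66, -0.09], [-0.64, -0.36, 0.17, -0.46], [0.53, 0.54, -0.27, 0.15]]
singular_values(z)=[1.9, 0.46, 0.33, 0.0]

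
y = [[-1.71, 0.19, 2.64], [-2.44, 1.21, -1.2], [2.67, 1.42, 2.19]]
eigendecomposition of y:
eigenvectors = [[0.81+0.00j, (0.24+0.2j), (0.24-0.2j)],[(0.32+0j), -0.78+0.00j, -0.78-0.00j],[(-0.49+0j), 0.33+0.43j, (0.33-0.43j)]]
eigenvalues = [(-3.21+0j), (2.45+1.3j), (2.45-1.3j)]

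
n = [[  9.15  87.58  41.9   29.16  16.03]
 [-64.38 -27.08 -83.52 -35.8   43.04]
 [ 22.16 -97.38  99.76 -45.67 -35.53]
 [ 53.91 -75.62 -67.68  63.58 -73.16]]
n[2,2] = 99.76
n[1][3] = -35.8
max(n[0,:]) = 87.58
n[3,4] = -73.16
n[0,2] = 41.9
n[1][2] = -83.52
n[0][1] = 87.58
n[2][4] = -35.53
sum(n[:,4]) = -49.62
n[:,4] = [16.03, 43.04, -35.53, -73.16]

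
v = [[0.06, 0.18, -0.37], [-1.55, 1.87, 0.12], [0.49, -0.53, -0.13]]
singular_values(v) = [2.54, 0.42, 0.0]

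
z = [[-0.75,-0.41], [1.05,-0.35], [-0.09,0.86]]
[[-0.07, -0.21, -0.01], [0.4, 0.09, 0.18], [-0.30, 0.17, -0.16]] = z @ [[0.27, 0.16, 0.11], [-0.32, 0.22, -0.17]]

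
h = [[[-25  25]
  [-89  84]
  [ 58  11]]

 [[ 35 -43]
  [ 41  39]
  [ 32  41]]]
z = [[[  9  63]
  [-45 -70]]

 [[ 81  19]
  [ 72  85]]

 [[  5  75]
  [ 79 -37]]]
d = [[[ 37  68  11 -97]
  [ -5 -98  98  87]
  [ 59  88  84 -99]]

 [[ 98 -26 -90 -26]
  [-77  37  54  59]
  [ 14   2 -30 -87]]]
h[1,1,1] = 39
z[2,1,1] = -37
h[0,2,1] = 11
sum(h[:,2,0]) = 90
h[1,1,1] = 39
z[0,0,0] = 9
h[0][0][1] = 25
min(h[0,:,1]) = 11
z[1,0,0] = 81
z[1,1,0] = 72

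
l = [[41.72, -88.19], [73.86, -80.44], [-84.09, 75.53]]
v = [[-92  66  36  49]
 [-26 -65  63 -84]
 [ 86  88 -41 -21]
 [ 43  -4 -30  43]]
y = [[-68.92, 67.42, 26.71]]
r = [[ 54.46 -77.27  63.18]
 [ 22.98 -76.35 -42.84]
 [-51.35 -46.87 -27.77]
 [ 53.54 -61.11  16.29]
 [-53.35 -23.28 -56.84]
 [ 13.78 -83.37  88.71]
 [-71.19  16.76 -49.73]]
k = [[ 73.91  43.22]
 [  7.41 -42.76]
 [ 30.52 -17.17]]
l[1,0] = 73.86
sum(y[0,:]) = 25.21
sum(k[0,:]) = 117.13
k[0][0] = 73.91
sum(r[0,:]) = 40.370000000000005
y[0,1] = 67.42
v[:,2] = [36, 63, -41, -30]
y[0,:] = [-68.92, 67.42, 26.71]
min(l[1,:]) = -80.44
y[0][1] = 67.42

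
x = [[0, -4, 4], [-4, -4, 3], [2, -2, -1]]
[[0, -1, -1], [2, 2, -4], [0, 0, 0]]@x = [[2, 6, -2], [-16, -8, 18], [0, 0, 0]]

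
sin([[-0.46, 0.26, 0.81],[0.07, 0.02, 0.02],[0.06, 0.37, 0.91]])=[[-0.44, 0.23, 0.72], [0.07, 0.02, 0.01], [0.05, 0.31, 0.77]]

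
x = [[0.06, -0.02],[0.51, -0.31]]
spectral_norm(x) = 0.60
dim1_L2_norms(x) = [0.06, 0.6]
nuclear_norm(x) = 0.61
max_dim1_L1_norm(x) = 0.82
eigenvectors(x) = [[0.55, 0.06], [0.83, 1.0]]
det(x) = -0.01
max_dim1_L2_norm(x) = 0.6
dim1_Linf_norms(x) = [0.06, 0.51]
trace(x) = -0.25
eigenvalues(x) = [0.03, -0.28]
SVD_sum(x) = [[0.05, -0.03], [0.51, -0.31]] + [[0.01, 0.01], [-0.00, -0.0]]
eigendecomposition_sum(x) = [[0.03,-0.0], [0.05,-0.0]] + [[0.03, -0.02], [0.46, -0.31]]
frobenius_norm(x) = 0.60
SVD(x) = [[-0.10, -0.99], [-0.99, 0.1]] @ diag([0.6000033351398474, 0.013999922180502777]) @ [[-0.86, 0.52], [-0.52, -0.86]]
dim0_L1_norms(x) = [0.57, 0.33]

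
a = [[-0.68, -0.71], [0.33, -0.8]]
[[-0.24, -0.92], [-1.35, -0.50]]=a @ [[-0.98,0.49], [1.28,0.83]]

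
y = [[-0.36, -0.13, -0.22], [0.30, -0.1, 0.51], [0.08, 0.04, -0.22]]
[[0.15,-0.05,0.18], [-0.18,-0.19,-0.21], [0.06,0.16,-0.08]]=y@ [[-0.09,  0.40,  -0.83], [-0.29,  0.24,  0.6], [-0.36,  -0.56,  0.19]]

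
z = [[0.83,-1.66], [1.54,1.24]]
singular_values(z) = [2.12, 1.69]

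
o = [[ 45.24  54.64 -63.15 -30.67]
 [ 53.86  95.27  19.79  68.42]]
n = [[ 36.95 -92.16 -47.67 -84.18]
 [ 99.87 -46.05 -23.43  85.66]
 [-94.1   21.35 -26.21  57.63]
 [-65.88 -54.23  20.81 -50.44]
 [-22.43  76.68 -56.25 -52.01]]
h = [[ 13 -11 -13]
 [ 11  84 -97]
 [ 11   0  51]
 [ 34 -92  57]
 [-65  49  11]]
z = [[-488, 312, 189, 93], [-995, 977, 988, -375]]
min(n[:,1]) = -92.16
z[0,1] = 312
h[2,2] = 51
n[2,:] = [-94.1, 21.35, -26.21, 57.63]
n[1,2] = -23.43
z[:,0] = [-488, -995]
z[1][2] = 988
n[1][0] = 99.87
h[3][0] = 34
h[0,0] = 13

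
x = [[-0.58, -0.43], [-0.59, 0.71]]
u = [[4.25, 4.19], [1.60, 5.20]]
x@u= [[-3.15, -4.67], [-1.37, 1.22]]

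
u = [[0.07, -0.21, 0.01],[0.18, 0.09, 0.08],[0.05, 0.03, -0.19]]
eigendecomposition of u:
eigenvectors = [[(-0.72+0j),-0.72-0.00j,-0.16+0.00j],[(0.06+0.68j),(0.06-0.68j),-0.17+0.00j],[-0.05+0.11j,-0.05-0.11j,(0.97+0j)]]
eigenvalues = [(0.09+0.2j), (0.09-0.2j), (-0.2+0j)]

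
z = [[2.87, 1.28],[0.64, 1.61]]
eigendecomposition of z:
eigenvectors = [[0.94, -0.59],  [0.35, 0.80]]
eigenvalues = [3.34, 1.14]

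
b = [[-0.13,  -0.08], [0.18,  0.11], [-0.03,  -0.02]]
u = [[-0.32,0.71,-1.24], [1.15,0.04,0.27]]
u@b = [[0.21,0.13],[-0.15,-0.09]]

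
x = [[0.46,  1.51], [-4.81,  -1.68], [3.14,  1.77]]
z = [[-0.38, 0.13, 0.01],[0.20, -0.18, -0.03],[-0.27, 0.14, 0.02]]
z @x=[[-0.77, -0.77],  [0.86, 0.55],  [-0.73, -0.61]]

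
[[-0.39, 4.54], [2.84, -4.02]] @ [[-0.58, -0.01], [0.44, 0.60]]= [[2.22, 2.73], [-3.42, -2.44]]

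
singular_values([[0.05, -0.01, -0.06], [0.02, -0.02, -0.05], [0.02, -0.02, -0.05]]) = [0.11, 0.02, 0.0]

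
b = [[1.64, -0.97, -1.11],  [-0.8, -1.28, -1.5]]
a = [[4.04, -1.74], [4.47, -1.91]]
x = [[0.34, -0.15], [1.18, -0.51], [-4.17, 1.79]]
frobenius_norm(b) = 3.06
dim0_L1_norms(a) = [8.51, 3.65]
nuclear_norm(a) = 6.57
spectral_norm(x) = 4.73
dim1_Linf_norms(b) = [1.64, 1.5]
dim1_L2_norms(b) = [2.21, 2.13]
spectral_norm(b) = 2.51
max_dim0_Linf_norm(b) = 1.64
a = b @ x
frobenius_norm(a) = 6.56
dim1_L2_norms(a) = [4.4, 4.86]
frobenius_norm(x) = 4.73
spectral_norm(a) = 6.56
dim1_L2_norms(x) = [0.37, 1.29, 4.54]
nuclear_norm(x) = 4.74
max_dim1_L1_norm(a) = 6.38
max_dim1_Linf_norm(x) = 4.17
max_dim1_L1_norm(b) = 3.72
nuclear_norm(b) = 4.27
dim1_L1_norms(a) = [5.78, 6.38]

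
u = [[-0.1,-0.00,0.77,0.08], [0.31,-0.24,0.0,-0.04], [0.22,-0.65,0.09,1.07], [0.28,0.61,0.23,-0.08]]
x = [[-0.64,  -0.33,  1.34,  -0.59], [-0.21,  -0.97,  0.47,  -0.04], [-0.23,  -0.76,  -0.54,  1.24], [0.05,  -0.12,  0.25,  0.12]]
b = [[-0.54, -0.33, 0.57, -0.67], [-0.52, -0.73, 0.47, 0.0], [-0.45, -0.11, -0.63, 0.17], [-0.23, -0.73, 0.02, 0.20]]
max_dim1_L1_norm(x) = 2.9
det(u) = -0.21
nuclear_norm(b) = 3.19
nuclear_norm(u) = 3.07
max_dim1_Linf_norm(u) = 1.07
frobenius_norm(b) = 1.86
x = u + b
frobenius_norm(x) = 2.53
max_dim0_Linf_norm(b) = 0.73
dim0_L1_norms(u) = [0.91, 1.5, 1.09, 1.27]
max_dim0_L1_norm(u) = 1.5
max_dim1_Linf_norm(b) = 0.73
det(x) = -0.29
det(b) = 0.13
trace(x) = -2.03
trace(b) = -1.70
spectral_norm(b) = 1.47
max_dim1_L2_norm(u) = 1.27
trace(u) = -0.33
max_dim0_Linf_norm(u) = 1.07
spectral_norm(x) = 1.94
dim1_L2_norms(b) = [1.08, 1.01, 0.8, 0.79]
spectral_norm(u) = 1.33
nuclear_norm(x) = 4.15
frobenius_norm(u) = 1.70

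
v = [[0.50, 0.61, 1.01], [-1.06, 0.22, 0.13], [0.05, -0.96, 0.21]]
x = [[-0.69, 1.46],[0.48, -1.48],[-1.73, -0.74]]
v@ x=[[-1.8, -0.92], [0.61, -1.97], [-0.86, 1.34]]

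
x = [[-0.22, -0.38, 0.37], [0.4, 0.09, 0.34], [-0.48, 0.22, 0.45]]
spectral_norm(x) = 0.78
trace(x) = 0.32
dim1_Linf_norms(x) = [0.38, 0.4, 0.48]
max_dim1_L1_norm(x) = 1.15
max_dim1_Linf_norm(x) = 0.48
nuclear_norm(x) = 1.76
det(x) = 0.19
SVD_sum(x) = [[-0.30, -0.02, 0.32],[0.02, 0.0, -0.02],[-0.45, -0.03, 0.47]] + [[0.06, 0.0, 0.06], [0.38, 0.02, 0.36], [-0.02, -0.0, -0.02]] + [[0.02,-0.36,-0.00], [-0.00,0.07,0.0], [-0.01,0.25,0.0]]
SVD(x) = [[-0.56, -0.16, -0.81], [0.04, -0.99, 0.16], [-0.83, 0.06, 0.56]] @ diag([0.7805532242268381, 0.5342039060004381, 0.44728385949300986]) @ [[0.69, 0.04, -0.72],[-0.72, -0.03, -0.69],[-0.05, 1.0, 0.01]]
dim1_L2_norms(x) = [0.57, 0.53, 0.69]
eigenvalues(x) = [(-0.13+0.55j), (-0.13-0.55j), (0.58+0j)]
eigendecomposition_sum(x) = [[-0.11+0.27j, -0.20-0.06j, 0.17+0.02j],[(0.24+0.1j), -0.05+0.18j, 0.02-0.15j],[(-0.19+0.01j), -0.02-0.13j, (0.03+0.1j)]] + [[-0.11-0.27j,  (-0.2+0.06j),  (0.17-0.02j)], [0.24-0.10j,  (-0.05-0.18j),  (0.02+0.15j)], [-0.19-0.01j,  (-0.02+0.13j),  0.03-0.10j]] + [[-0.01+0.00j,0.02+0.00j,0.04-0.00j], [(-0.08+0j),(0.2+0j),0.30-0.00j], [-0.10+0.00j,0.26+0.00j,0.39-0.00j]]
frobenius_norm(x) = 1.05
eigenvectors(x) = [[(0.67+0j), 0.67-0.00j, 0.07+0.00j], [0.01-0.60j, (0.01+0.6j), 0.61+0.00j], [0.18+0.40j, 0.18-0.40j, (0.79+0j)]]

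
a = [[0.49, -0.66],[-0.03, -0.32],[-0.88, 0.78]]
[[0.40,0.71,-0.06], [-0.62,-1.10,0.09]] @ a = [[0.23, -0.54], [-0.35, 0.83]]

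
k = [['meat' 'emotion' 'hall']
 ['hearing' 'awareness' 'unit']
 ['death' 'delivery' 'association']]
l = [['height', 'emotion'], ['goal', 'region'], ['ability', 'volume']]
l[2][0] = 'ability'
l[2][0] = 'ability'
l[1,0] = 'goal'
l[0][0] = 'height'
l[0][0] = 'height'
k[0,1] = 'emotion'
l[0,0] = 'height'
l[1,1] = 'region'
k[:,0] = ['meat', 'hearing', 'death']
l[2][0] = 'ability'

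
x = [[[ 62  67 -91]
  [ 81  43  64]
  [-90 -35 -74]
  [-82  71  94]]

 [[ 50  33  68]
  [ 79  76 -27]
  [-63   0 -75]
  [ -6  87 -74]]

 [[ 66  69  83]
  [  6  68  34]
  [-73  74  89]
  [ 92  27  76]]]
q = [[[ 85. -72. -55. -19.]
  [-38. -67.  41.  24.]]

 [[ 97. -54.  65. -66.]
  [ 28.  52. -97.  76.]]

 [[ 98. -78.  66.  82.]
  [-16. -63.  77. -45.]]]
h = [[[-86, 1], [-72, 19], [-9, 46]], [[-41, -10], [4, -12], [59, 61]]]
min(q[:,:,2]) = -97.0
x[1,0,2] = 68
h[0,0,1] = 1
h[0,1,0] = -72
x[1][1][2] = -27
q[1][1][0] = 28.0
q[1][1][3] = 76.0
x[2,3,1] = 27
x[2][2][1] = 74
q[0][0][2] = -55.0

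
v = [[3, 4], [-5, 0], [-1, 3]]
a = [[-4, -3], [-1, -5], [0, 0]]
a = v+[[-7, -7], [4, -5], [1, -3]]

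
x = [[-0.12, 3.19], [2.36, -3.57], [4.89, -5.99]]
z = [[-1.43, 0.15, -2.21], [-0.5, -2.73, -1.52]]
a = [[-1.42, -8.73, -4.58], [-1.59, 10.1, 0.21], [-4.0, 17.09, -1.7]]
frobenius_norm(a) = 22.69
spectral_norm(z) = 3.53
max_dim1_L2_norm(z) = 3.16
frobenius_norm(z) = 4.12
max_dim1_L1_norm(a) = 22.79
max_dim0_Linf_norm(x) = 5.99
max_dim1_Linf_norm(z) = 2.73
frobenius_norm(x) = 9.40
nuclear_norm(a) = 27.69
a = x @ z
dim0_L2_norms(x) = [5.43, 7.67]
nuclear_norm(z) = 5.65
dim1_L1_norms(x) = [3.31, 5.93, 10.88]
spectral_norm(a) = 21.95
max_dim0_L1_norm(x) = 12.75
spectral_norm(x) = 9.22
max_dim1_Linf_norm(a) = 17.09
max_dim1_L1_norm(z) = 4.75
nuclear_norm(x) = 11.04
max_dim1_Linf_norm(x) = 5.99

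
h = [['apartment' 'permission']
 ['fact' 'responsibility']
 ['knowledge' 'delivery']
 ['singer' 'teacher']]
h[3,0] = 'singer'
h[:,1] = ['permission', 'responsibility', 'delivery', 'teacher']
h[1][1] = 'responsibility'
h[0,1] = 'permission'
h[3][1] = 'teacher'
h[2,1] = 'delivery'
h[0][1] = 'permission'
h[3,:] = ['singer', 'teacher']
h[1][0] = 'fact'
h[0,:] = ['apartment', 'permission']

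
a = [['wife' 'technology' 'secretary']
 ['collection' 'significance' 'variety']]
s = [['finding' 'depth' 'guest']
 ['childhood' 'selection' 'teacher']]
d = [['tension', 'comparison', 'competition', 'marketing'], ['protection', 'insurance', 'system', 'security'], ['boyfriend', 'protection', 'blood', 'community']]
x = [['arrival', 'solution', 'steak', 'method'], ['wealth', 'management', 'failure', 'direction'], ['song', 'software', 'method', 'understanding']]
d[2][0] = 'boyfriend'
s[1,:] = ['childhood', 'selection', 'teacher']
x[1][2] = 'failure'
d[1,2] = 'system'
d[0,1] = 'comparison'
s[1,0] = 'childhood'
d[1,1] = 'insurance'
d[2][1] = 'protection'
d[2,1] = 'protection'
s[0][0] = 'finding'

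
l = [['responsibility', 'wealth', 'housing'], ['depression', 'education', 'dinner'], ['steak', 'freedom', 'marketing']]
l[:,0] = ['responsibility', 'depression', 'steak']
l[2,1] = 'freedom'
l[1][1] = 'education'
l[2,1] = 'freedom'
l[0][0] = 'responsibility'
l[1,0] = 'depression'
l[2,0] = 'steak'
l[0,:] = ['responsibility', 'wealth', 'housing']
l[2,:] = ['steak', 'freedom', 'marketing']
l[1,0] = 'depression'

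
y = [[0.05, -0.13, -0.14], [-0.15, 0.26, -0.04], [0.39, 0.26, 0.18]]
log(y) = [[-1.72, -0.20, -0.69], [-0.45, -1.28, -0.29], [2.14, 1.17, -0.86]]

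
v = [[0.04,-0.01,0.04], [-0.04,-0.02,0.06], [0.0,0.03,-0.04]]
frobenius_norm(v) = 0.11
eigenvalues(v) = [(0.03+0.01j), (0.03-0.01j), (-0.08+0j)]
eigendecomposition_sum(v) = [[(0.02-0.04j), 0.00-0.01j, (0.01-0.04j)], [-0.01+0.07j, (0.01+0.02j), 0.00+0.06j], [(-0+0.03j), 0.01j, 0.00+0.03j]] + [[(0.02+0.04j), 0.00+0.01j, 0.01+0.04j], [-0.01-0.07j, (0.01-0.02j), 0.00-0.06j], [-0.00-0.03j, -0.01j, -0.03j]] + [[-0.00-0.00j,-0.01-0.00j,0.02-0.00j], [-0.01-0.00j,(-0.03-0j),0.06-0.00j], [0.01+0.00j,0.02+0.00j,-0.04+0.00j]]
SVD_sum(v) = [[-0.01,-0.01,0.03], [-0.01,-0.03,0.06], [0.01,0.02,-0.04]] + [[0.05, -0.00, 0.01], [-0.03, 0.0, -0.00], [-0.01, 0.00, -0.00]] + [[-0.00, 0.01, 0.00], [-0.00, 0.01, 0.0], [-0.00, 0.01, 0.0]]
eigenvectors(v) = [[-0.48-0.14j, (-0.48+0.14j), -0.26+0.00j], [(0.8+0j), 0.80-0.00j, -0.77+0.00j], [(0.34-0.03j), (0.34+0.03j), 0.59+0.00j]]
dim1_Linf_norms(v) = [0.04, 0.06, 0.04]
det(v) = -0.00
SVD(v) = [[0.37, -0.85, 0.39], [0.77, 0.51, 0.39], [-0.53, 0.15, 0.83]] @ diag([0.09028132571853206, 0.05513683686983864, 0.014464143475958865]) @ [[-0.18, -0.39, 0.91], [-0.98, 0.05, -0.17], [-0.02, 0.92, 0.39]]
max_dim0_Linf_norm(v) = 0.06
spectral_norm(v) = 0.09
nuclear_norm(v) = 0.16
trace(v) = -0.02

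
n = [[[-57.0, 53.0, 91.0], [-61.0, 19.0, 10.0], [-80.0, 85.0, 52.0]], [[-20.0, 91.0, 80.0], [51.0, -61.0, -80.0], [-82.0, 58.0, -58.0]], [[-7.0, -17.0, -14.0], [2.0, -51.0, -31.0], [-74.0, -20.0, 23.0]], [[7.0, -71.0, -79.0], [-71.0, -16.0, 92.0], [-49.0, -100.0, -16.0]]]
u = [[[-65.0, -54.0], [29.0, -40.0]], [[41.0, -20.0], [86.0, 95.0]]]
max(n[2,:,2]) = 23.0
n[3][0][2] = -79.0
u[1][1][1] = 95.0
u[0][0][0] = -65.0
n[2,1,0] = 2.0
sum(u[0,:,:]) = -130.0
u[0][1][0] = 29.0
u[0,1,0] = 29.0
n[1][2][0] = -82.0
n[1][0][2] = 80.0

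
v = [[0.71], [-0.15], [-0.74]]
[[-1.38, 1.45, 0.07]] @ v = [[-1.25]]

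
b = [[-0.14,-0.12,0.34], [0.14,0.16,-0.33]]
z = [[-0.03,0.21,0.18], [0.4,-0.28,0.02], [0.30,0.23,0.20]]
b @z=[[0.06, 0.08, 0.04], [-0.04, -0.09, -0.04]]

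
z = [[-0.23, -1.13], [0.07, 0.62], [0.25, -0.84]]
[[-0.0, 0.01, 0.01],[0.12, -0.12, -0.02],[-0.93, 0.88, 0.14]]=z @ [[-2.21, 2.09, 0.32], [0.45, -0.43, -0.07]]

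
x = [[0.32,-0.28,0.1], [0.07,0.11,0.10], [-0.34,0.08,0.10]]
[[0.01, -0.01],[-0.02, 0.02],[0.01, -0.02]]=x@[[-0.07, 0.09],[-0.11, 0.14],[-0.02, 0.02]]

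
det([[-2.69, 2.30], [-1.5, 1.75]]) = -1.258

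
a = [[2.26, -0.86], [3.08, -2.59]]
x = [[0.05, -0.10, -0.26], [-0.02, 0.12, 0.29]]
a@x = [[0.13, -0.33, -0.84], [0.21, -0.62, -1.55]]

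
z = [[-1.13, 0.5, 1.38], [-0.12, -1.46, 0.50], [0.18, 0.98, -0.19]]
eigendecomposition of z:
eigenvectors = [[0.42, 0.96, 0.73], [0.76, -0.25, 0.15], [-0.49, 0.08, 0.67]]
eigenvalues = [-1.85, -1.15, 0.22]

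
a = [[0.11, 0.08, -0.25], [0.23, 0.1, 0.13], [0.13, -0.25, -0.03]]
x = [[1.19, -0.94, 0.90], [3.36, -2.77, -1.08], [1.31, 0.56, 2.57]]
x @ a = [[0.03, -0.22, -0.45], [-0.41, 0.26, -1.17], [0.61, -0.48, -0.33]]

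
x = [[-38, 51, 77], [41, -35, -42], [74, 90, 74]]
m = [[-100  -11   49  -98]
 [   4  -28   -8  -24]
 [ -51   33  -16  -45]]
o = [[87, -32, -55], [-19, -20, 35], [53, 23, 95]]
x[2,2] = 74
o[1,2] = 35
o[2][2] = 95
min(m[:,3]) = -98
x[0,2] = 77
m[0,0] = -100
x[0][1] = 51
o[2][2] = 95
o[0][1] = -32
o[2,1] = 23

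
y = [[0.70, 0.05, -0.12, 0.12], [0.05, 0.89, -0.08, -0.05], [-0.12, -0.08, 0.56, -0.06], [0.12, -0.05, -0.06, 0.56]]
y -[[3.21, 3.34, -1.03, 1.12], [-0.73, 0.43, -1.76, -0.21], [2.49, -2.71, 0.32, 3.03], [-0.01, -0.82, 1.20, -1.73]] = [[-2.51,-3.29,0.91,-1.0], [0.78,0.46,1.68,0.16], [-2.61,2.63,0.24,-3.09], [0.13,0.77,-1.26,2.29]]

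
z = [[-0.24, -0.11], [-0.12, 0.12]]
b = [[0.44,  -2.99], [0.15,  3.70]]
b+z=[[0.2, -3.10], [0.03, 3.82]]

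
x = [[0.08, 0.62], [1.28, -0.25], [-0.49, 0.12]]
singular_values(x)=[1.4, 0.62]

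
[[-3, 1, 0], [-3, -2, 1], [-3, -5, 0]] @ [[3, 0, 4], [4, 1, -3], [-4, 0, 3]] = [[-5, 1, -15], [-21, -2, -3], [-29, -5, 3]]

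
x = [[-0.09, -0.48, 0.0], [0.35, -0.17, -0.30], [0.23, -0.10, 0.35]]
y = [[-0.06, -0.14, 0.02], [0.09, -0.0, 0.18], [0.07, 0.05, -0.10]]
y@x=[[-0.04, 0.05, 0.05], [0.03, -0.06, 0.06], [-0.01, -0.03, -0.05]]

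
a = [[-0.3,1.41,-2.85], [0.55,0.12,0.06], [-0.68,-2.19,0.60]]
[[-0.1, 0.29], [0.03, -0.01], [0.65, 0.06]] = a@[[0.17,0.02], [-0.4,-0.07], [-0.18,-0.14]]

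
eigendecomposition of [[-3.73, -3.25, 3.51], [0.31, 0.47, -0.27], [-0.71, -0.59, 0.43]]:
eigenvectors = [[0.98, 0.74, -0.64], [-0.08, -0.07, 0.77], [0.2, 0.66, -0.01]]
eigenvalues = [-2.74, -0.31, 0.21]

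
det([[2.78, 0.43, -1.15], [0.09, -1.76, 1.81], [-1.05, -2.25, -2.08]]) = 23.120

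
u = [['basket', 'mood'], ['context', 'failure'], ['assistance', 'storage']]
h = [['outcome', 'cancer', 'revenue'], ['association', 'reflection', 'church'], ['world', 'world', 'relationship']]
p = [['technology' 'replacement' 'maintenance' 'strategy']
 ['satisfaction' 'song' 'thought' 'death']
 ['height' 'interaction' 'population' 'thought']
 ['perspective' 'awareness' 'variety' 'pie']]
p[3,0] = 'perspective'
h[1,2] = 'church'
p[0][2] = 'maintenance'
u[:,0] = ['basket', 'context', 'assistance']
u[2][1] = 'storage'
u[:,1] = ['mood', 'failure', 'storage']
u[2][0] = 'assistance'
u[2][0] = 'assistance'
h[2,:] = ['world', 'world', 'relationship']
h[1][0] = 'association'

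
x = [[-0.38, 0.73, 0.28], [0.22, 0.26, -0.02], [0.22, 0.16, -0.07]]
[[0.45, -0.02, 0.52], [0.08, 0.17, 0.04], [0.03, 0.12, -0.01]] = x@[[-0.22, 0.76, -0.34],[0.49, 0.06, 0.46],[0.03, 0.82, 0.18]]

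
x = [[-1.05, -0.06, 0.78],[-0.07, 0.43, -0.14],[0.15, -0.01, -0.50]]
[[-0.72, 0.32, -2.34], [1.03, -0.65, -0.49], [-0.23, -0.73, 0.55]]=x@[[1.07, 1.07, 1.91], [2.80, -0.76, -0.98], [0.73, 1.79, -0.50]]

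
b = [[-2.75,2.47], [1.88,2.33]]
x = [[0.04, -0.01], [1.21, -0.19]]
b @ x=[[2.88,-0.44], [2.89,-0.46]]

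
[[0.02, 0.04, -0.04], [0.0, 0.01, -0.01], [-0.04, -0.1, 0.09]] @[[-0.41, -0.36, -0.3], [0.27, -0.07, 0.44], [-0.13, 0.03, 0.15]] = [[0.01, -0.01, 0.01], [0.00, -0.0, 0.0], [-0.02, 0.02, -0.02]]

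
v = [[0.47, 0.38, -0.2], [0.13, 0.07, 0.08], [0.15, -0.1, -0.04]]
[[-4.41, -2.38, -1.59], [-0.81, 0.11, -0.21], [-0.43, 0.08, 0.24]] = v @ [[-5.14, -0.37, -0.38], [-4.22, -3.27, -3.27], [1.93, 4.81, 0.82]]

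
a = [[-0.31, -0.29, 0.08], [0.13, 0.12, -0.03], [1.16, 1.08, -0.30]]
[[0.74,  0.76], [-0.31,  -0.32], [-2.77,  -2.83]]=a @ [[-2.26,-0.40], [0.11,-2.37], [0.9,-0.63]]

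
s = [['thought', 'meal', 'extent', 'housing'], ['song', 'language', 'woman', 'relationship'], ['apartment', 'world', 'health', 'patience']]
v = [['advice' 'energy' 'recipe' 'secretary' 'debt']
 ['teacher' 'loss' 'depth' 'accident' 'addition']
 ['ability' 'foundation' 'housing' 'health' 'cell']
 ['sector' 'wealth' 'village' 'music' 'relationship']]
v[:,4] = ['debt', 'addition', 'cell', 'relationship']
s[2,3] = 'patience'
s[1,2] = 'woman'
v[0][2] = 'recipe'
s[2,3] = 'patience'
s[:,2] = ['extent', 'woman', 'health']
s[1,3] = 'relationship'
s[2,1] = 'world'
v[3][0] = 'sector'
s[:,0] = ['thought', 'song', 'apartment']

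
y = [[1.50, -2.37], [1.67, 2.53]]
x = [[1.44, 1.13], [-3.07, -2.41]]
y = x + [[0.06,-3.50], [4.74,4.94]]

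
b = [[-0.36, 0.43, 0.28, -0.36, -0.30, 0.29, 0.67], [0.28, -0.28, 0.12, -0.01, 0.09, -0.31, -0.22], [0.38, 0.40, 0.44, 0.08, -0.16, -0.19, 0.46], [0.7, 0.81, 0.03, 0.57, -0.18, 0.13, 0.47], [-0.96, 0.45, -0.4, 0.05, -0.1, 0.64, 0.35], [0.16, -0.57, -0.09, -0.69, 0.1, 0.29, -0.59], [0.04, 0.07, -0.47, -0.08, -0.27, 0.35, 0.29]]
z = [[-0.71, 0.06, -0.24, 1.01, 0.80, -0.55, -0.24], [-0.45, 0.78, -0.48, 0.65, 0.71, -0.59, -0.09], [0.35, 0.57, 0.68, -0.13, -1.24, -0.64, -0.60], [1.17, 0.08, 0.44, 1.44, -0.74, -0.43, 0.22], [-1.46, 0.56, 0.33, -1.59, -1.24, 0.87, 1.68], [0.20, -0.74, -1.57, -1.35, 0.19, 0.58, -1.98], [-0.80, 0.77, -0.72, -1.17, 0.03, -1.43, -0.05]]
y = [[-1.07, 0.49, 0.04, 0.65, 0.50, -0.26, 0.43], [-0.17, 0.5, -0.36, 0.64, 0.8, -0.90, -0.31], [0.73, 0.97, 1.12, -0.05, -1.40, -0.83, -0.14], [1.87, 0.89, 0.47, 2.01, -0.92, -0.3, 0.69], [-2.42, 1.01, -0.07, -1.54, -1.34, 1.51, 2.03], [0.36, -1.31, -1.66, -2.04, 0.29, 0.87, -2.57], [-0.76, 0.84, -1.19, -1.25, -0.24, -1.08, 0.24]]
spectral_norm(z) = 3.60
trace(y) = 2.33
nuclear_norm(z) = 13.70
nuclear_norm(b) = 5.50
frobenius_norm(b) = 2.76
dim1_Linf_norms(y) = [1.07, 0.9, 1.4, 2.01, 2.42, 2.57, 1.25]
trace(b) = 0.85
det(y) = -17.89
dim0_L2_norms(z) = [2.24, 1.55, 2.01, 3.04, 2.19, 2.09, 2.69]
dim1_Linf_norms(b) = [0.67, 0.31, 0.46, 0.81, 0.96, 0.69, 0.47]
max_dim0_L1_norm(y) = 8.18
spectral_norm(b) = 1.89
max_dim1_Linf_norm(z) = 1.98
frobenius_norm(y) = 7.70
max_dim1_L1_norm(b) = 2.95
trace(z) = 1.48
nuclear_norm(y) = 16.55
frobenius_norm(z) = 6.09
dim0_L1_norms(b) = [2.88, 3.01, 1.83, 1.84, 1.2, 2.2, 3.05]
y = z + b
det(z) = -18.09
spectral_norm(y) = 4.88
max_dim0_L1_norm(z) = 7.34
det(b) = -0.00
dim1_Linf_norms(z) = [1.01, 0.78, 1.24, 1.44, 1.68, 1.98, 1.43]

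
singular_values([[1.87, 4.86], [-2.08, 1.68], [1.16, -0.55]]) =[5.3, 2.8]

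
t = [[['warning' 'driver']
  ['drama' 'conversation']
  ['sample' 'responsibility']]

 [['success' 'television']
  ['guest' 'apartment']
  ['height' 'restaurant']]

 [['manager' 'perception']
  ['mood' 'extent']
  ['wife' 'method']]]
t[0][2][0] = 'sample'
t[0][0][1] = 'driver'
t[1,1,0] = 'guest'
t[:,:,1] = [['driver', 'conversation', 'responsibility'], ['television', 'apartment', 'restaurant'], ['perception', 'extent', 'method']]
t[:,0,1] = ['driver', 'television', 'perception']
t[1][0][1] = 'television'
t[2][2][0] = 'wife'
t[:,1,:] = [['drama', 'conversation'], ['guest', 'apartment'], ['mood', 'extent']]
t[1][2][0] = 'height'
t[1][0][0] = 'success'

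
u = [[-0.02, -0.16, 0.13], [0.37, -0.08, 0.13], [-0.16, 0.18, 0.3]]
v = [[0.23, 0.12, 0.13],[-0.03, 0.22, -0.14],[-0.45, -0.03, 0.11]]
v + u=[[0.21, -0.04, 0.26],  [0.34, 0.14, -0.01],  [-0.61, 0.15, 0.41]]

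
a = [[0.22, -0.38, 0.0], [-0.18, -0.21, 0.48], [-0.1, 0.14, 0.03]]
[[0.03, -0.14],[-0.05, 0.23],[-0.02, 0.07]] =a @ [[0.07, -0.31], [-0.04, 0.18], [-0.09, 0.45]]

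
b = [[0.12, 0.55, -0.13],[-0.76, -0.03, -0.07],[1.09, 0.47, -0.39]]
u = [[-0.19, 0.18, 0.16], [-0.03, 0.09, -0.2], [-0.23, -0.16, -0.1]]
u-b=[[-0.31, -0.37, 0.29], [0.73, 0.12, -0.13], [-1.32, -0.63, 0.29]]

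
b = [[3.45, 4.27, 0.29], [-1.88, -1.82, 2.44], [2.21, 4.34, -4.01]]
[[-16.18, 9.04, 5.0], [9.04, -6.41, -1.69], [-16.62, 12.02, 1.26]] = b @ [[-1.73, 0.74, 1.55], [-2.43, 1.58, -0.11], [0.56, -0.88, 0.42]]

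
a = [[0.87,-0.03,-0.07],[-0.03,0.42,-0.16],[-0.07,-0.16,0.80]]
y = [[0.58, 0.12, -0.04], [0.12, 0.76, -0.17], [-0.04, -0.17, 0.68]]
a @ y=[[0.50,  0.09,  -0.08], [0.04,  0.34,  -0.18], [-0.09,  -0.27,  0.57]]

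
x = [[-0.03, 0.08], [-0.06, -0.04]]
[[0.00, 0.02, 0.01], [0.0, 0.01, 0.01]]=x @[[-0.09, -0.28, -0.13], [0.02, 0.09, 0.04]]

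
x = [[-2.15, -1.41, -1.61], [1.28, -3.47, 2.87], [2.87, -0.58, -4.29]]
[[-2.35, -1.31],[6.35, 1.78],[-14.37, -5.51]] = x@ [[-0.96, -0.32], [0.05, 0.23], [2.70, 1.04]]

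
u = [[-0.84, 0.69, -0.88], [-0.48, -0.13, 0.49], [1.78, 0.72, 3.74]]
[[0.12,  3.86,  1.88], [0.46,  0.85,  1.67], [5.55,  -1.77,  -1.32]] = u @ [[-0.13, -2.41, -2.74], [1.59, 2.82, 0.48], [1.24, 0.13, 0.86]]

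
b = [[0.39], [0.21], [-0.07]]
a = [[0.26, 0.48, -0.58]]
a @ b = [[0.24]]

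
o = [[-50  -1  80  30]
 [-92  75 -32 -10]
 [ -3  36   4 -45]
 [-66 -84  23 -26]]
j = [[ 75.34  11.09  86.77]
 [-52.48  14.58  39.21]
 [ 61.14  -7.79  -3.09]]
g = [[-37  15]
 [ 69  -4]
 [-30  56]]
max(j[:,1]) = 14.58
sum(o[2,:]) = -8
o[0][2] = 80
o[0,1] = -1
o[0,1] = -1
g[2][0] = -30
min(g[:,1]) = -4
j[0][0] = 75.34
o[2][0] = -3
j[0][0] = 75.34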